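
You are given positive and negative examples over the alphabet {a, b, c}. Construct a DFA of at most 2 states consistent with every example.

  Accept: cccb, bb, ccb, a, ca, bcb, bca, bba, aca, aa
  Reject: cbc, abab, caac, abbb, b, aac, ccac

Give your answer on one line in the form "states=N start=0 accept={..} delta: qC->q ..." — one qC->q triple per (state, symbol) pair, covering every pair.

states=2 start=0 accept={0} delta: 0a->0 0b->1 0c->1 1a->0 1b->0 1c->1

Fold the examples into a partial DFA from state 0: repeatedly fix the first undefined (state, symbol) met by the shortest-then-alphabetical prefix, trying targets in increasing order and rejecting any under which an Accept and a Reject string meet in one state with the same remainder; add a state when all current targets are rejected. Accepting states are where Accept strings end.
a: 0a undefined. 0a->0: ok.
b: 0b undefined. 0b->0: no, bb/abab meet in 0. Open state 1: 0b->1.
c: 0c undefined. 0c->0: no, cccb/b meet in 1. 0c->1: ok.
bb: 1b undefined. 1b->0: ok.
bc: 1c undefined. 1c->0: no, ccb/cbc meet in 1. 1c->1: ok.
ca: 1a undefined. 1a->0: ok.
All examples now run through 2 states with every (state, symbol) defined. Accept strings end in {0}, Reject strings end in {1}; accept={0}.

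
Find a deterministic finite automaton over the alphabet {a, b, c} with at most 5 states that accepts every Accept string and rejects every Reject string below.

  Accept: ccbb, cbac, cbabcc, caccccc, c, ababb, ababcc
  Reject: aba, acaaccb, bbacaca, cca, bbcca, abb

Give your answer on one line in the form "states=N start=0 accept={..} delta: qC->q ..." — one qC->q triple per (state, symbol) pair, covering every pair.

states=3 start=0 accept={1} delta: 0a->0 0b->1 0c->1 1a->2 1b->0 1c->1 2a->0 2b->0 2c->0

Grow the machine one transition at a time. Run the examples from 0; the earliest place one falls off (shortest prefix, ties alphabetical) gets sent to the lowest-numbered state that keeps every Accept/Reject pair distinguishable — a pair clashes when both reach the same state with identical unread suffix — and to a fresh state only if none does.
a: 0a undefined. 0a->0: ok.
b: 0b undefined. 0b->0: no, ababb/aba meet in 0. Open state 1: 0b->1.
c: 0c undefined. 0c->0: no, ccbb/abb meet in 1 with "b" left. 0c->1: ok.
bb: 1b undefined. 1b->0: ok.
ca: 1a undefined. 1a->0: no, ababb/aba meet in 0. 1a->1: no, cbac/aba meet in 1. Open state 2: 1a->2.
cc: 1c undefined. 1c->0: no, ccbb/cca meet in 0. 1c->1: ok.
cac: 2c undefined. 2c->0: ok.
abab: 2b undefined. 2b->0: ok.
acaa: 2a undefined. 2a->0: ok.
All examples now run through 3 states with every (state, symbol) defined. Accept strings end in {1}, Reject strings end in {0,2}; accept={1}.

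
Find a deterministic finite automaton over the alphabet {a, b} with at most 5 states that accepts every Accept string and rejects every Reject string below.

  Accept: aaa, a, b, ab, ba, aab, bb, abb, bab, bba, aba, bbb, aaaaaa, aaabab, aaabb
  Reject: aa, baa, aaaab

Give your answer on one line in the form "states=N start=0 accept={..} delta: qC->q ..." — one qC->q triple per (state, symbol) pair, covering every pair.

Grow the machine one transition at a time. Run the examples from 0; the earliest place one falls off (shortest prefix, ties alphabetical) gets sent to the lowest-numbered state that keeps every Accept/Reject pair distinguishable — a pair clashes when both reach the same state with identical unread suffix — and to a fresh state only if none does.
a: 0a undefined. 0a->0: no, aaa/aa meet in 0. Open state 1: 0a->1.
b: 0b undefined. 0b->0: ok.
aa: 1a undefined. 1a->0: no, b/aa meet in 0. 1a->1: no, aaa/aa meet in 1. Open state 2: 1a->2.
ab: 1b undefined. 1b->0: ok.
aaa: 2a undefined. 2a->0: no, aaa/aaaab meet in 0. 2a->1: no, aab/aaaab meet in 2 with "b" left. 2a->2: no, aaa/aa meet in 2. Open state 3: 2a->3.
aab: 2b undefined. 2b->0: ok.
aaaa: 3a undefined. 3a->0: no, b/aaaab meet in 0. 3a->1: no, b/aaaab meet in 0. 3a->2: no, b/aaaab meet in 0. 3a->3: ok.
aaab: 3b undefined. 3b->0: no, b/aaaab meet in 0. 3b->1: no, a/aaaab meet in 1. 3b->2: no, aaabab/aa meet in 2. 3b->3: no, aaa/aaaab meet in 3. Open state 4: 3b->4.
aaaba: 4a undefined. 4a->0: ok.
aaabb: 4b undefined. 4b->0: ok.
All examples now run through 5 states with every (state, symbol) defined. Accept strings end in {0,1,3}, Reject strings end in {2,4}; accept={0,1,3}.

states=5 start=0 accept={0,1,3} delta: 0a->1 0b->0 1a->2 1b->0 2a->3 2b->0 3a->3 3b->4 4a->0 4b->0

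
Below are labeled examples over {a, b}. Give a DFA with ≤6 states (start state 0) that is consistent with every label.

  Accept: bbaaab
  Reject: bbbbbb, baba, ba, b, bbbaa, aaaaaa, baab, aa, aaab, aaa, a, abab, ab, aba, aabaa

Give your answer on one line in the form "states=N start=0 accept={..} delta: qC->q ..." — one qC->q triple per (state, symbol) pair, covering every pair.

Fold the examples into a partial DFA from state 0: repeatedly fix the first undefined (state, symbol) met by the shortest-then-alphabetical prefix, trying targets in increasing order and rejecting any under which an Accept and a Reject string meet in one state with the same remainder; add a state when all current targets are rejected. Accepting states are where Accept strings end.
a: 0a undefined. 0a->0: ok.
b: 0b undefined. 0b->0: no, bbaaab/bbbbbb meet in 0. Open state 1: 0b->1.
ba: 1a undefined. 1a->0: ok.
bb: 1b undefined. 1b->0: no, bbaaab/b meet in 1. 1b->1: no, bbaaab/bbbbbb meet in 1. Open state 2: 1b->2.
bba: 2a undefined. 2a->0: no, bbaaab/b meet in 1. 2a->1: no, bbaaab/b meet in 1. 2a->2: ok.
bbb: 2b undefined. 2b->0: no, bbaaab/bbbbbb meet in 0. 2b->1: no, bbaaab/b meet in 1. 2b->2: no, bbaaab/bbbbbb meet in 2. Open state 3: 2b->3.
bbba: 3a undefined. 3a->0: ok.
bbbb: 3b undefined. 3b->0: ok.
All examples now run through 4 states with every (state, symbol) defined. Accept strings end in {3}, Reject strings end in {0,1,2}; accept={3}.

states=4 start=0 accept={3} delta: 0a->0 0b->1 1a->0 1b->2 2a->2 2b->3 3a->0 3b->0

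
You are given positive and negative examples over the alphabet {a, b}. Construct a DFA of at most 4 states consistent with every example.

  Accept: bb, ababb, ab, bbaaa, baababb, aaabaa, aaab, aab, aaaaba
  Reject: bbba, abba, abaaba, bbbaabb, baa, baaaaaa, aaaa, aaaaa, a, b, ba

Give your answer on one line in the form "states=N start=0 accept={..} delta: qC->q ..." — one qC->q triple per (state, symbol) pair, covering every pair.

Grow the machine one transition at a time. Run the examples from 0; the earliest place one falls off (shortest prefix, ties alphabetical) gets sent to the lowest-numbered state that keeps every Accept/Reject pair distinguishable — a pair clashes when both reach the same state with identical unread suffix — and to a fresh state only if none does.
a: 0a undefined. 0a->0: no, ab/b meet in 0 with "b" left. Open state 1: 0a->1.
b: 0b undefined. 0b->0: no, bb/b meet in 0. 0b->1: ok.
aa: 1a undefined. 1a->0: no, aab/baa meet in 1. 1a->1: ok.
ab: 1b undefined. 1b->0: no, ababb/bbba meet in 1. 1b->1: no, bb/bbba meet in 1. Open state 2: 1b->2.
aba: 2a undefined. 2a->0: no, bbaaa/baa meet in 1. 2a->1: no, bbaaa/abaaba meet in 1. 2a->2: ok.
abb: 2b undefined. 2b->0: no, ababb/bbba meet in 1. 2b->1: ok.
All examples now run through 3 states with every (state, symbol) defined. Accept strings end in {2}, Reject strings end in {1}; accept={2}.

states=3 start=0 accept={2} delta: 0a->1 0b->1 1a->1 1b->2 2a->2 2b->1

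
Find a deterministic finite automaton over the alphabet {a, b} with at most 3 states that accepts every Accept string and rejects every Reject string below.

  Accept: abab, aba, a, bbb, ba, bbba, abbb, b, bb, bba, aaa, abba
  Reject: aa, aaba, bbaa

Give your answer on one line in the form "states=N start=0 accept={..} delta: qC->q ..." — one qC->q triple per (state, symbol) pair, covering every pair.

states=3 start=0 accept={0,1} delta: 0a->1 0b->0 1a->2 1b->0 2a->0 2b->1

State merging on the prefix tree: take the shortest (then alphabetical) example prefix whose next move is undefined and point that move at state 0, else 1, else 2, ...; a target is out if some Accept/Reject pair would then sit in one state with the same input left (inseparable). If every existing state is out, open a new one.
a: 0a undefined. 0a->0: no, aba/aaba meet in 0 with "ba" left. Open state 1: 0a->1.
b: 0b undefined. 0b->0: ok.
aa: 1a undefined. 1a->0: no, a/aaba meet in 1. 1a->1: no, aba/aaba meet in 1 with "ba" left. Open state 2: 1a->2.
ab: 1b undefined. 1b->0: ok.
aaa: 2a undefined. 2a->0: ok.
aab: 2b undefined. 2b->0: no, aba/aaba meet in 1. 2b->1: ok.
All examples now run through 3 states with every (state, symbol) defined. Accept strings end in {0,1}, Reject strings end in {2}; accept={0,1}.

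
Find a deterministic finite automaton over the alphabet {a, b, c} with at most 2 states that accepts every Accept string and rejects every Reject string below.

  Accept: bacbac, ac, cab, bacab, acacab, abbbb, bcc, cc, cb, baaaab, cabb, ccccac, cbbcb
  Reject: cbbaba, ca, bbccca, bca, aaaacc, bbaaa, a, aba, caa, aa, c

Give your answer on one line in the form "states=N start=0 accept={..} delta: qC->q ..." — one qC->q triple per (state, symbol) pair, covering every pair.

states=2 start=0 accept={0} delta: 0a->1 0b->0 0c->1 1a->1 1b->0 1c->0

Fold the examples into a partial DFA from state 0: repeatedly fix the first undefined (state, symbol) met by the shortest-then-alphabetical prefix, trying targets in increasing order and rejecting any under which an Accept and a Reject string meet in one state with the same remainder; add a state when all current targets are rejected. Accepting states are where Accept strings end.
a: 0a undefined. 0a->0: no, ac/c meet in 0 with "c" left. Open state 1: 0a->1.
b: 0b undefined. 0b->0: ok.
c: 0c undefined. 0c->0: no, bcc/c meet in 0. 0c->1: ok.
aa: 1a undefined. 1a->0: no, ac/aaaacc meet in 1 with "c" left. 1a->1: ok.
ab: 1b undefined. 1b->0: ok.
ac: 1c undefined. 1c->0: ok.
All examples now run through 2 states with every (state, symbol) defined. Accept strings end in {0}, Reject strings end in {1}; accept={0}.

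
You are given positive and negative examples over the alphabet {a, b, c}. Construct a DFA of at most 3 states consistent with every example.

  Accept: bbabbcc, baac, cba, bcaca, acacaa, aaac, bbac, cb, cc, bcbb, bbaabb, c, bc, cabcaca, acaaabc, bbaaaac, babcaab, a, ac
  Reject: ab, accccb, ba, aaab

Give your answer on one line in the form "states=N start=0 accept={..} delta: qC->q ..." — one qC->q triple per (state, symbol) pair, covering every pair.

states=3 start=0 accept={0,2} delta: 0a->0 0b->1 0c->2 1a->1 1b->0 1c->0 2a->2 2b->0 2c->0

Grow the machine one transition at a time. Run the examples from 0; the earliest place one falls off (shortest prefix, ties alphabetical) gets sent to the lowest-numbered state that keeps every Accept/Reject pair distinguishable — a pair clashes when both reach the same state with identical unread suffix — and to a fresh state only if none does.
a: 0a undefined. 0a->0: ok.
b: 0b undefined. 0b->0: no, bbaabb/ab meet in 0. Open state 1: 0b->1.
c: 0c undefined. 0c->0: no, cba/ba meet in 1 with "a" left. 0c->1: no, aaac/ab meet in 1. Open state 2: 0c->2.
ba: 1a undefined. 1a->0: no, a/ba meet in 0. 1a->1: ok.
bb: 1b undefined. 1b->0: ok.
bc: 1c undefined. 1c->0: ok.
ca: 2a undefined. 2a->0: no, babcaab/ab meet in 1. 2a->1: no, bcaca/ab meet in 1. 2a->2: ok.
cb: 2b undefined. 2b->0: ok.
cc: 2c undefined. 2c->0: ok.
All examples now run through 3 states with every (state, symbol) defined. Accept strings end in {0,2}, Reject strings end in {1}; accept={0,2}.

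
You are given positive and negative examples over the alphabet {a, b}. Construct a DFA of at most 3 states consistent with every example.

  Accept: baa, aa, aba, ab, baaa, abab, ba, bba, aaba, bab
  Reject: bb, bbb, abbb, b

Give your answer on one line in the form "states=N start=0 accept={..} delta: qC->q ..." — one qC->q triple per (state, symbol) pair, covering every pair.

states=3 start=0 accept={1,2} delta: 0a->1 0b->0 1a->1 1b->2 2a->1 2b->0

Fold the examples into a partial DFA from state 0: repeatedly fix the first undefined (state, symbol) met by the shortest-then-alphabetical prefix, trying targets in increasing order and rejecting any under which an Accept and a Reject string meet in one state with the same remainder; add a state when all current targets are rejected. Accepting states are where Accept strings end.
a: 0a undefined. 0a->0: no, ab/b meet in 0 with "b" left. Open state 1: 0a->1.
b: 0b undefined. 0b->0: ok.
aa: 1a undefined. 1a->0: no, baa/bb meet in 0. 1a->1: ok.
ab: 1b undefined. 1b->0: no, ab/bb meet in 0. 1b->1: no, baa/abbb meet in 1. Open state 2: 1b->2.
aba: 2a undefined. 2a->0: no, aba/bb meet in 0. 2a->1: ok.
abb: 2b undefined. 2b->0: ok.
All examples now run through 3 states with every (state, symbol) defined. Accept strings end in {1,2}, Reject strings end in {0}; accept={1,2}.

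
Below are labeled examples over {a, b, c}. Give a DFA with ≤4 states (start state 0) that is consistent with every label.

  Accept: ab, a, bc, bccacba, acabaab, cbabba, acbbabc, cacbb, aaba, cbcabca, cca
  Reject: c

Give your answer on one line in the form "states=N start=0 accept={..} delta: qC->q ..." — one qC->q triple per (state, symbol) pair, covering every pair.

states=3 start=0 accept={0,1} delta: 0a->0 0b->1 0c->2 1a->0 1b->0 1c->0 2a->0 2b->0 2c->0

Fold the examples into a partial DFA from state 0: repeatedly fix the first undefined (state, symbol) met by the shortest-then-alphabetical prefix, trying targets in increasing order and rejecting any under which an Accept and a Reject string meet in one state with the same remainder; add a state when all current targets are rejected. Accepting states are where Accept strings end.
a: 0a undefined. 0a->0: ok.
b: 0b undefined. 0b->0: no, bc/c meet in 0 with "c" left. Open state 1: 0b->1.
c: 0c undefined. 0c->0: no, a/c meet in 0. 0c->1: no, ab/c meet in 1. Open state 2: 0c->2.
bc: 1c undefined. 1c->0: ok.
ca: 2a undefined. 2a->0: ok.
cb: 2b undefined. 2b->0: ok.
cc: 2c undefined. 2c->0: ok.
aaba: 1a undefined. 1a->0: ok.
cbabb: 1b undefined. 1b->0: ok.
All examples now run through 3 states with every (state, symbol) defined. Accept strings end in {0,1}, Reject strings end in {2}; accept={0,1}.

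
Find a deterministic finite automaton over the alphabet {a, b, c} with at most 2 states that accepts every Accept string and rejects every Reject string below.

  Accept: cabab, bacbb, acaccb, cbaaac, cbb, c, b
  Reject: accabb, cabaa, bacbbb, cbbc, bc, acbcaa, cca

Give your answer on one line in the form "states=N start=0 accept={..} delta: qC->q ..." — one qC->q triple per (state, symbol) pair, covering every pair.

Fold the examples into a partial DFA from state 0: repeatedly fix the first undefined (state, symbol) met by the shortest-then-alphabetical prefix, trying targets in increasing order and rejecting any under which an Accept and a Reject string meet in one state with the same remainder; add a state when all current targets are rejected. Accepting states are where Accept strings end.
a: 0a undefined. 0a->0: ok.
b: 0b undefined. 0b->0: no, c/bc meet in 0 with "c" left. Open state 1: 0b->1.
c: 0c undefined. 0c->0: no, cbb/accabb meet in 1 with "b" left. 0c->1: ok.
ba: 1a undefined. 1a->0: ok.
bc: 1c undefined. 1c->0: ok.
cb: 1b undefined. 1b->0: ok.
All examples now run through 2 states with every (state, symbol) defined. Accept strings end in {1}, Reject strings end in {0}; accept={1}.

states=2 start=0 accept={1} delta: 0a->0 0b->1 0c->1 1a->0 1b->0 1c->0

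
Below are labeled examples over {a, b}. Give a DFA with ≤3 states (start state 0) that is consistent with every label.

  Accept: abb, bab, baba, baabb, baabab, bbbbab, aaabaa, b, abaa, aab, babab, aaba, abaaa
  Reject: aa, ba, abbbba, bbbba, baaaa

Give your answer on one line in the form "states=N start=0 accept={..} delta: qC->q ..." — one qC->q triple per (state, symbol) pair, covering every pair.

State merging on the prefix tree: take the shortest (then alphabetical) example prefix whose next move is undefined and point that move at state 0, else 1, else 2, ...; a target is out if some Accept/Reject pair would then sit in one state with the same input left (inseparable). If every existing state is out, open a new one.
a: 0a undefined. 0a->0: no, aaba/ba meet in 0 with "ba" left. Open state 1: 0a->1.
b: 0b undefined. 0b->0: ok.
aa: 1a undefined. 1a->0: no, baabb/aa meet in 0. 1a->1: ok.
ab: 1b undefined. 1b->0: no, baba/aa meet in 1. 1b->1: no, abb/aa meet in 1. Open state 2: 1b->2.
aba: 2a undefined. 2a->0: no, aaabaa/aa meet in 1. 2a->1: no, baba/aa meet in 1. 2a->2: ok.
abb: 2b undefined. 2b->0: ok.
All examples now run through 3 states with every (state, symbol) defined. Accept strings end in {0,2}, Reject strings end in {1}; accept={0,2}.

states=3 start=0 accept={0,2} delta: 0a->1 0b->0 1a->1 1b->2 2a->2 2b->0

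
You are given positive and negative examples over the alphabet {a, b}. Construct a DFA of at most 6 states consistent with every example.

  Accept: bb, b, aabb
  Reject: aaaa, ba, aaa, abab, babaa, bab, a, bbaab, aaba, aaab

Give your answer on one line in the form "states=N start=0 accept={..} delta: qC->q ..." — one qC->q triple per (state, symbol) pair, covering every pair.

states=3 start=0 accept={0} delta: 0a->1 0b->0 1a->1 1b->2 2a->1 2b->0

State merging on the prefix tree: take the shortest (then alphabetical) example prefix whose next move is undefined and point that move at state 0, else 1, else 2, ...; a target is out if some Accept/Reject pair would then sit in one state with the same input left (inseparable). If every existing state is out, open a new one.
a: 0a undefined. 0a->0: no, b/aaab meet in 0 with "b" left. Open state 1: 0a->1.
b: 0b undefined. 0b->0: ok.
aa: 1a undefined. 1a->0: no, bb/aaaa meet in 0. 1a->1: ok.
ab: 1b undefined. 1b->0: no, bb/abab meet in 0. 1b->1: no, aabb/aaaa meet in 1. Open state 2: 1b->2.
aba: 2a undefined. 2a->0: no, bb/abab meet in 0. 2a->1: ok.
aabb: 2b undefined. 2b->0: ok.
All examples now run through 3 states with every (state, symbol) defined. Accept strings end in {0}, Reject strings end in {1,2}; accept={0}.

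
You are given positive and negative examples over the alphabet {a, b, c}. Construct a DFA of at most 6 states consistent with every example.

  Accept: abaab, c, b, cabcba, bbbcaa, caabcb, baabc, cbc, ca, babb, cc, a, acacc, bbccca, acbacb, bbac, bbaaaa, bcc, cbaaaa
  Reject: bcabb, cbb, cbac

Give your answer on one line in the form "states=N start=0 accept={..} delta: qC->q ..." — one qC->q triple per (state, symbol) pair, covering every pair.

Fold the examples into a partial DFA from state 0: repeatedly fix the first undefined (state, symbol) met by the shortest-then-alphabetical prefix, trying targets in increasing order and rejecting any under which an Accept and a Reject string meet in one state with the same remainder; add a state when all current targets are rejected. Accepting states are where Accept strings end.
a: 0a undefined. 0a->0: ok.
b: 0b undefined. 0b->0: ok.
c: 0c undefined. 0c->0: no, abaab/bcabb meet in 0. Open state 1: 0c->1.
ca: 1a undefined. 1a->0: no, abaab/bcabb meet in 0. 1a->1: ok.
cb: 1b undefined. 1b->0: no, abaab/bcabb meet in 0. 1b->1: no, c/bcabb meet in 1. Open state 2: 1b->2.
cc: 1c undefined. 1c->0: ok.
cba: 2a undefined. 2a->0: no, c/cbac meet in 1. 2a->1: no, abaab/cbac meet in 0. 2a->2: no, cbc/cbac meet in 2 with "c" left. Open state 3: 2a->3.
cbb: 2b undefined. 2b->0: no, abaab/bcabb meet in 0. 2b->1: no, c/bcabb meet in 1. 2b->2: ok.
cbc: 2c undefined. 2c->0: ok.
cbaa: 3a undefined. 3a->0: ok.
cbac: 3c undefined. 3c->0: no, abaab/cbac meet in 0. 3c->1: no, c/cbac meet in 1. 3c->2: no, acbacb/bcabb meet in 2. 3c->3: ok.
acbacb: 3b undefined. 3b->0: ok.
All examples now run through 4 states with every (state, symbol) defined. Accept strings end in {0,1}, Reject strings end in {2,3}; accept={0,1}.

states=4 start=0 accept={0,1} delta: 0a->0 0b->0 0c->1 1a->1 1b->2 1c->0 2a->3 2b->2 2c->0 3a->0 3b->0 3c->3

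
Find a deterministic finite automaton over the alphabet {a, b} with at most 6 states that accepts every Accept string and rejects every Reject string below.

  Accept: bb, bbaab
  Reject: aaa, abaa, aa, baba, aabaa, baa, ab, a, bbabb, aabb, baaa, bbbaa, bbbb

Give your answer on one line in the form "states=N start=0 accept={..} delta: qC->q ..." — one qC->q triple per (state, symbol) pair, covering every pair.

Fold the examples into a partial DFA from state 0: repeatedly fix the first undefined (state, symbol) met by the shortest-then-alphabetical prefix, trying targets in increasing order and rejecting any under which an Accept and a Reject string meet in one state with the same remainder; add a state when all current targets are rejected. Accepting states are where Accept strings end.
a: 0a undefined. 0a->0: no, bb/aabb meet in 0 with "bb" left. Open state 1: 0a->1.
b: 0b undefined. 0b->0: no, bb/bbbb meet in 0. 0b->1: no, bb/ab meet in 1 with "b" left. Open state 2: 0b->2.
aa: 1a undefined. 1a->0: no, bb/aabb meet in 2 with "b" left. 1a->1: ok.
ab: 1b undefined. 1b->0: ok.
ba: 2a undefined. 2a->0: ok.
bb: 2b undefined. 2b->0: no, bb/baba meet in 0. 2b->1: no, bb/aaa meet in 1. 2b->2: no, bb/bbabb meet in 2. Open state 3: 2b->3.
bba: 3a undefined. 3a->0: no, bb/bbabb meet in 3. 3a->1: no, bbaab/baba meet in 0. 3a->2: no, bbaab/aabb meet in 2. 3a->3: ok.
bbb: 3b undefined. 3b->0: no, bbaab/baba meet in 0. 3b->1: no, bbaab/aaa meet in 1. 3b->2: no, bb/bbabb meet in 3. 3b->3: no, bb/bbabb meet in 3. Open state 4: 3b->4.
bbba: 4a undefined. 4a->0: ok.
bbbb: 4b undefined. 4b->0: ok.
All examples now run through 5 states with every (state, symbol) defined. Accept strings end in {3,4}, Reject strings end in {0,1,2}; accept={3,4}.

states=5 start=0 accept={3,4} delta: 0a->1 0b->2 1a->1 1b->0 2a->0 2b->3 3a->3 3b->4 4a->0 4b->0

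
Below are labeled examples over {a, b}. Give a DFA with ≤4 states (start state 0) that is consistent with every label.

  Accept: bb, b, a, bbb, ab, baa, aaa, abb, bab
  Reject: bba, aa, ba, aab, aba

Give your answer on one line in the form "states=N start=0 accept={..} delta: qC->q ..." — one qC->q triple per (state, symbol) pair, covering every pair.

Fold the examples into a partial DFA from state 0: repeatedly fix the first undefined (state, symbol) met by the shortest-then-alphabetical prefix, trying targets in increasing order and rejecting any under which an Accept and a Reject string meet in one state with the same remainder; add a state when all current targets are rejected. Accepting states are where Accept strings end.
a: 0a undefined. 0a->0: no, b/aab meet in 0 with "b" left. Open state 1: 0a->1.
b: 0b undefined. 0b->0: no, a/bba meet in 1. 0b->1: no, bab/aab meet in 1 with "ab" left. Open state 2: 0b->2.
aa: 1a undefined. 1a->0: no, b/aab meet in 2. 1a->1: no, a/aa meet in 1. 1a->2: no, bb/aab meet in 2 with "b" left. Open state 3: 1a->3.
ab: 1b undefined. 1b->0: no, a/aba meet in 1. 1b->1: ok.
ba: 2a undefined. 2a->0: ok.
bb: 2b undefined. 2b->0: no, bb/ba meet in 0. 2b->1: ok.
aaa: 3a undefined. 3a->0: no, aaa/ba meet in 0. 3a->1: ok.
aab: 3b undefined. 3b->0: ok.
All examples now run through 4 states with every (state, symbol) defined. Accept strings end in {1,2}, Reject strings end in {0,3}; accept={1,2}.

states=4 start=0 accept={1,2} delta: 0a->1 0b->2 1a->3 1b->1 2a->0 2b->1 3a->1 3b->0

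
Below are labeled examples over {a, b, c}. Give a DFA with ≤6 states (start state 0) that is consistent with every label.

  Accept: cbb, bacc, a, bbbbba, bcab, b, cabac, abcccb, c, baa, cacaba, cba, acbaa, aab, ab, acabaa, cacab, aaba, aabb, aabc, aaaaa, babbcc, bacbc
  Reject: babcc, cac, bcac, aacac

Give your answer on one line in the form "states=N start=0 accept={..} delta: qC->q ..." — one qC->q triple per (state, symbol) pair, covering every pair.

states=5 start=0 accept={0,1,2,3} delta: 0a->0 0b->1 0c->1 1a->2 1b->0 1c->1 2a->0 2b->3 2c->4 3a->0 3b->0 3c->2 4a->0 4b->0 4c->0

State merging on the prefix tree: take the shortest (then alphabetical) example prefix whose next move is undefined and point that move at state 0, else 1, else 2, ...; a target is out if some Accept/Reject pair would then sit in one state with the same input left (inseparable). If every existing state is out, open a new one.
a: 0a undefined. 0a->0: ok.
b: 0b undefined. 0b->0: no, bacc/babcc meet in 0 with "cc" left. Open state 1: 0b->1.
c: 0c undefined. 0c->0: no, a/cac meet in 0. 0c->1: ok.
ba: 1a undefined. 1a->0: no, b/cac meet in 1. 1a->1: no, aabc/cac meet in 1 with "c" left. Open state 2: 1a->2.
bb: 1b undefined. 1b->0: ok.
bc: 1c undefined. 1c->0: no, cbb/bcac meet in 1. 1c->1: ok.
baa: 2a undefined. 2a->0: ok.
bab: 2b undefined. 2b->0: no, cbb/babcc meet in 1. 2b->1: no, cbb/babcc meet in 1. 2b->2: no, bacc/babcc meet in 2 with "cc" left. Open state 3: 2b->3.
bac: 2c undefined. 2c->0: no, a/cac meet in 0. 2c->1: no, cbb/cac meet in 1. 2c->2: no, bacc/cac meet in 2. 2c->3: no, bcab/cac meet in 3. Open state 4: 2c->4.
babb: 3b undefined. 3b->0: ok.
babc: 3c undefined. 3c->0: no, cbb/babcc meet in 1. 3c->1: no, cbb/babcc meet in 1. 3c->2: ok.
bacb: 4b undefined. 4b->0: ok.
bacc: 4c undefined. 4c->0: ok.
caba: 3a undefined. 3a->0: ok.
caca: 4a undefined. 4a->0: ok.
All examples now run through 5 states with every (state, symbol) defined. Accept strings end in {0,1,2,3}, Reject strings end in {4}; accept={0,1,2,3}.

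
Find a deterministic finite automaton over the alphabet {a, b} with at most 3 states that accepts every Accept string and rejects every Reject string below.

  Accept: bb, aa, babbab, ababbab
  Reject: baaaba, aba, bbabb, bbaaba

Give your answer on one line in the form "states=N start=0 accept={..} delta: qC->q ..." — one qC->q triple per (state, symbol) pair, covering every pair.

states=3 start=0 accept={0,2} delta: 0a->0 0b->1 1a->1 1b->2 2a->1 2b->1

State merging on the prefix tree: take the shortest (then alphabetical) example prefix whose next move is undefined and point that move at state 0, else 1, else 2, ...; a target is out if some Accept/Reject pair would then sit in one state with the same input left (inseparable). If every existing state is out, open a new one.
a: 0a undefined. 0a->0: ok.
b: 0b undefined. 0b->0: no, bb/baaaba meet in 0. Open state 1: 0b->1.
ba: 1a undefined. 1a->0: no, aa/baaaba meet in 0. 1a->1: ok.
bb: 1b undefined. 1b->0: no, bb/baaaba meet in 0. 1b->1: no, bb/baaaba meet in 1. Open state 2: 1b->2.
bba: 2a undefined. 2a->0: no, bb/bbabb meet in 2. 2a->1: ok.
babb: 2b undefined. 2b->0: no, aa/bbabb meet in 0. 2b->1: ok.
All examples now run through 3 states with every (state, symbol) defined. Accept strings end in {0,2}, Reject strings end in {1}; accept={0,2}.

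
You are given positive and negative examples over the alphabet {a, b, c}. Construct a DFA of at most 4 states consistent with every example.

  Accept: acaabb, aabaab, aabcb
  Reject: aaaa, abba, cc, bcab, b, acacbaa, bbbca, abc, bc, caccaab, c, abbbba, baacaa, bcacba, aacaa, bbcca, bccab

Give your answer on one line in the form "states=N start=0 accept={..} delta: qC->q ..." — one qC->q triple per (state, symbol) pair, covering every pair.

Fold the examples into a partial DFA from state 0: repeatedly fix the first undefined (state, symbol) met by the shortest-then-alphabetical prefix, trying targets in increasing order and rejecting any under which an Accept and a Reject string meet in one state with the same remainder; add a state when all current targets are rejected. Accepting states are where Accept strings end.
a: 0a undefined. 0a->0: ok.
b: 0b undefined. 0b->0: no, aabaab/aaaa meet in 0. Open state 1: 0b->1.
c: 0c undefined. 0c->0: ok.
ba: 1a undefined. 1a->0: no, aabaab/b meet in 1. 1a->1: ok.
bb: 1b undefined. 1b->0: no, acaabb/aaaa meet in 0. 1b->1: no, acaabb/abba meet in 1. Open state 2: 1b->2.
bc: 1c undefined. 1c->0: no, aabcb/bcab meet in 1. 1c->1: no, acaabb/bcab meet in 2. 1c->2: no, acaabb/abc meet in 2. Open state 3: 1c->3.
bbb: 2b undefined. 2b->0: ok.
bbc: 2c undefined. 2c->0: ok.
bca: 3a undefined. 3a->0: ok.
bcc: 3c undefined. 3c->0: ok.
abba: 2a undefined. 2a->0: ok.
aabcb: 3b undefined. 3b->0: no, aabcb/aaaa meet in 0. 3b->1: no, aabcb/bcab meet in 1. 3b->2: ok.
All examples now run through 4 states with every (state, symbol) defined. Accept strings end in {2}, Reject strings end in {0,1,3}; accept={2}.

states=4 start=0 accept={2} delta: 0a->0 0b->1 0c->0 1a->1 1b->2 1c->3 2a->0 2b->0 2c->0 3a->0 3b->2 3c->0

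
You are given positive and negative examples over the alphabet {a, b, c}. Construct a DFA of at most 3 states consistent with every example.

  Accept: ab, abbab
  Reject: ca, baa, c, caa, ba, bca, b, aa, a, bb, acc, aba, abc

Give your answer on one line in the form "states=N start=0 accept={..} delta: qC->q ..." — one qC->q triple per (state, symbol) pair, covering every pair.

State merging on the prefix tree: take the shortest (then alphabetical) example prefix whose next move is undefined and point that move at state 0, else 1, else 2, ...; a target is out if some Accept/Reject pair would then sit in one state with the same input left (inseparable). If every existing state is out, open a new one.
a: 0a undefined. 0a->0: no, ab/b meet in 0 with "b" left. Open state 1: 0a->1.
b: 0b undefined. 0b->0: ok.
c: 0c undefined. 0c->0: ok.
aa: 1a undefined. 1a->0: ok.
ab: 1b undefined. 1b->0: no, ab/baa meet in 0. 1b->1: no, ab/ca meet in 1. Open state 2: 1b->2.
ac: 1c undefined. 1c->0: ok.
aba: 2a undefined. 2a->0: ok.
abb: 2b undefined. 2b->0: ok.
abc: 2c undefined. 2c->0: ok.
All examples now run through 3 states with every (state, symbol) defined. Accept strings end in {2}, Reject strings end in {0,1}; accept={2}.

states=3 start=0 accept={2} delta: 0a->1 0b->0 0c->0 1a->0 1b->2 1c->0 2a->0 2b->0 2c->0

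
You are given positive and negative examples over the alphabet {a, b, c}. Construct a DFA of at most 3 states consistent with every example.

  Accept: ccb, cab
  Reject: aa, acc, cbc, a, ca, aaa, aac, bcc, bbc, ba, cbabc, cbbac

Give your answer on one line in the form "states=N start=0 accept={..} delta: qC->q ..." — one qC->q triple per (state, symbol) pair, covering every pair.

states=3 start=0 accept={2} delta: 0a->0 0b->0 0c->1 1a->1 1b->2 1c->1 2a->0 2b->0 2c->0

Fold the examples into a partial DFA from state 0: repeatedly fix the first undefined (state, symbol) met by the shortest-then-alphabetical prefix, trying targets in increasing order and rejecting any under which an Accept and a Reject string meet in one state with the same remainder; add a state when all current targets are rejected. Accepting states are where Accept strings end.
a: 0a undefined. 0a->0: ok.
b: 0b undefined. 0b->0: ok.
c: 0c undefined. 0c->0: no, ccb/aa meet in 0. Open state 1: 0c->1.
ca: 1a undefined. 1a->0: no, cab/aa meet in 0. 1a->1: ok.
cb: 1b undefined. 1b->0: no, cab/aa meet in 0. 1b->1: no, cab/ca meet in 1. Open state 2: 1b->2.
cc: 1c undefined. 1c->0: no, ccb/aa meet in 0. 1c->1: ok.
cba: 2a undefined. 2a->0: ok.
cbb: 2b undefined. 2b->0: ok.
cbc: 2c undefined. 2c->0: ok.
All examples now run through 3 states with every (state, symbol) defined. Accept strings end in {2}, Reject strings end in {0,1}; accept={2}.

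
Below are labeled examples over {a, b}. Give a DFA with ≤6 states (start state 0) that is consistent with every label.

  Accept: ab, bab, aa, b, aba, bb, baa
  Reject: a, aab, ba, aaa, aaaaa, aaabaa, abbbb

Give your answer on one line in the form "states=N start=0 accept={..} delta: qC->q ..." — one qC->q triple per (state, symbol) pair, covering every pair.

states=4 start=0 accept={0,2,3} delta: 0a->1 0b->0 1a->2 1b->3 2a->1 2b->1 3a->0 3b->1

State merging on the prefix tree: take the shortest (then alphabetical) example prefix whose next move is undefined and point that move at state 0, else 1, else 2, ...; a target is out if some Accept/Reject pair would then sit in one state with the same input left (inseparable). If every existing state is out, open a new one.
a: 0a undefined. 0a->0: no, ab/aab meet in 0 with "b" left. Open state 1: 0a->1.
b: 0b undefined. 0b->0: ok.
aa: 1a undefined. 1a->0: no, aa/aab meet in 0. 1a->1: no, ab/aab meet in 1 with "b" left. Open state 2: 1a->2.
ab: 1b undefined. 1b->0: no, ab/abbbb meet in 0. 1b->1: no, ab/a meet in 1. 1b->2: no, aba/aaa meet in 2 with "a" left. Open state 3: 1b->3.
aaa: 2a undefined. 2a->0: no, aa/aaaaa meet in 2. 2a->1: ok.
aab: 2b undefined. 2b->0: no, b/aab meet in 0. 2b->1: ok.
aba: 3a undefined. 3a->0: ok.
abb: 3b undefined. 3b->0: no, b/abbbb meet in 0. 3b->1: ok.
All examples now run through 4 states with every (state, symbol) defined. Accept strings end in {0,2,3}, Reject strings end in {1}; accept={0,2,3}.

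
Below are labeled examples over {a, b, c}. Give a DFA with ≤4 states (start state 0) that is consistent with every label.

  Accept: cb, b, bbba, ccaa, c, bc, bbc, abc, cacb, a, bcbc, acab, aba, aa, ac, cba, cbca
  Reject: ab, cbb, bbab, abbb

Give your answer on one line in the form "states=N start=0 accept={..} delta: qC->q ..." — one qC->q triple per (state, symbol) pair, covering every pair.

states=4 start=0 accept={0,1,2} delta: 0a->1 0b->0 0c->2 1a->0 1b->3 1c->1 2a->0 2b->1 2c->0 3a->0 3b->1 3c->0

Fold the examples into a partial DFA from state 0: repeatedly fix the first undefined (state, symbol) met by the shortest-then-alphabetical prefix, trying targets in increasing order and rejecting any under which an Accept and a Reject string meet in one state with the same remainder; add a state when all current targets are rejected. Accepting states are where Accept strings end.
a: 0a undefined. 0a->0: no, b/ab meet in 0 with "b" left. Open state 1: 0a->1.
b: 0b undefined. 0b->0: ok.
c: 0c undefined. 0c->0: no, cb/cbb meet in 0. 0c->1: no, cb/ab meet in 1 with "b" left. Open state 2: 0c->2.
aa: 1a undefined. 1a->0: ok.
ab: 1b undefined. 1b->0: no, b/ab meet in 0. 1b->1: no, bbba/ab meet in 1. 1b->2: no, c/ab meet in 2. Open state 3: 1b->3.
ac: 1c undefined. 1c->0: no, acab/ab meet in 3. 1c->1: ok.
ca: 2a undefined. 2a->0: ok.
cb: 2b undefined. 2b->0: no, cb/cbb meet in 0. 2b->1: ok.
cc: 2c undefined. 2c->0: ok.
aba: 3a undefined. 3a->0: ok.
abb: 3b undefined. 3b->0: no, b/abbb meet in 0. 3b->1: ok.
abc: 3c undefined. 3c->0: ok.
All examples now run through 4 states with every (state, symbol) defined. Accept strings end in {0,1,2}, Reject strings end in {3}; accept={0,1,2}.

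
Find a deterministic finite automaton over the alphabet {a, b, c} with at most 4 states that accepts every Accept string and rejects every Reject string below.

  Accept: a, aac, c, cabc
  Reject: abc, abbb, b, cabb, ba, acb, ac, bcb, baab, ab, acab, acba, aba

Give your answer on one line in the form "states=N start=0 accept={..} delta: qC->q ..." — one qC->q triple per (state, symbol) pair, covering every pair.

Fold the examples into a partial DFA from state 0: repeatedly fix the first undefined (state, symbol) met by the shortest-then-alphabetical prefix, trying targets in increasing order and rejecting any under which an Accept and a Reject string meet in one state with the same remainder; add a state when all current targets are rejected. Accepting states are where Accept strings end.
a: 0a undefined. 0a->0: no, aac/ac meet in 0 with "c" left. Open state 1: 0a->1.
b: 0b undefined. 0b->0: no, a/ba meet in 1. 0b->1: no, a/b meet in 1. Open state 2: 0b->2.
c: 0c undefined. 0c->0: no, cabc/abc meet in 1 with "bc" left. 0c->1: ok.
aa: 1a undefined. 1a->0: ok.
ab: 1b undefined. 1b->0: no, a/abc meet in 1. 1b->1: no, a/abbb meet in 1. 1b->2: no, cabc/abc meet in 2 with "c" left. Open state 3: 1b->3.
ac: 1c undefined. 1c->0: ok.
ba: 2a undefined. 2a->0: ok.
bc: 2c undefined. 2c->0: no, cabc/ba meet in 0. 2c->1: ok.
aba: 3a undefined. 3a->0: ok.
abb: 3b undefined. 3b->0: ok.
abc: 3c undefined. 3c->0: ok.
cabb: 2b undefined. 2b->0: ok.
All examples now run through 4 states with every (state, symbol) defined. Accept strings end in {1}, Reject strings end in {0,2,3}; accept={1}.

states=4 start=0 accept={1} delta: 0a->1 0b->2 0c->1 1a->0 1b->3 1c->0 2a->0 2b->0 2c->1 3a->0 3b->0 3c->0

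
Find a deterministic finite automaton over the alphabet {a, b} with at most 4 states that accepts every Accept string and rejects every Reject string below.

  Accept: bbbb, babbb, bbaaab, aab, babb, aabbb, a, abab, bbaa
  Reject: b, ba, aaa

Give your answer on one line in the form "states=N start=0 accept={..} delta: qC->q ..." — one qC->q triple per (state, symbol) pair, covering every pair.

Grow the machine one transition at a time. Run the examples from 0; the earliest place one falls off (shortest prefix, ties alphabetical) gets sent to the lowest-numbered state that keeps every Accept/Reject pair distinguishable — a pair clashes when both reach the same state with identical unread suffix — and to a fresh state only if none does.
a: 0a undefined. 0a->0: no, aab/b meet in 0 with "b" left. Open state 1: 0a->1.
b: 0b undefined. 0b->0: no, bbbb/b meet in 0. 0b->1: no, a/b meet in 1. Open state 2: 0b->2.
aa: 1a undefined. 1a->0: no, aab/b meet in 2. 1a->1: no, a/aaa meet in 1. 1a->2: ok.
ab: 1b undefined. 1b->0: ok.
ba: 2a undefined. 2a->0: no, abab/ba meet in 0. 2a->1: no, babb/b meet in 2. 2a->2: ok.
bb: 2b undefined. 2b->0: no, babb/b meet in 2. 2b->1: no, bbbb/b meet in 2. 2b->2: no, bbbb/b meet in 2. Open state 3: 2b->3.
bba: 3a undefined. 3a->0: ok.
bbb: 3b undefined. 3b->0: no, bbbb/b meet in 2. 3b->1: ok.
All examples now run through 4 states with every (state, symbol) defined. Accept strings end in {0,1,3}, Reject strings end in {2}; accept={0,1,3}.

states=4 start=0 accept={0,1,3} delta: 0a->1 0b->2 1a->2 1b->0 2a->2 2b->3 3a->0 3b->1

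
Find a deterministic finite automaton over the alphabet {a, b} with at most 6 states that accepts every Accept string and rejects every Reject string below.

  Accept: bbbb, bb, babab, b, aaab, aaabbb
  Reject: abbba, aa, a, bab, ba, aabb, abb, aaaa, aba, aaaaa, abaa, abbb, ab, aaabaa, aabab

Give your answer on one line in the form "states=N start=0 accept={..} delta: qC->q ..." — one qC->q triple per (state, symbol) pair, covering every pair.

states=4 start=0 accept={0,3} delta: 0a->1 0b->0 1a->2 1b->1 2a->2 2b->3 3a->1 3b->2

State merging on the prefix tree: take the shortest (then alphabetical) example prefix whose next move is undefined and point that move at state 0, else 1, else 2, ...; a target is out if some Accept/Reject pair would then sit in one state with the same input left (inseparable). If every existing state is out, open a new one.
a: 0a undefined. 0a->0: no, bb/aabb meet in 0 with "bb" left. Open state 1: 0a->1.
b: 0b undefined. 0b->0: ok.
aa: 1a undefined. 1a->0: no, bbbb/aa meet in 0. 1a->1: no, babab/aabab meet in 1 with "bab" left. Open state 2: 1a->2.
ab: 1b undefined. 1b->0: no, bbbb/bab meet in 0. 1b->1: ok.
aaa: 2a undefined. 2a->0: no, bbbb/abaa meet in 0. 2a->1: no, aaab/a meet in 1. 2a->2: ok.
aab: 2b undefined. 2b->0: no, bbbb/aabb meet in 0. 2b->1: no, babab/a meet in 1. 2b->2: no, babab/abbba meet in 2. Open state 3: 2b->3.
aaba: 3a undefined. 3a->0: no, bbbb/aabab meet in 0. 3a->1: ok.
aabb: 3b undefined. 3b->0: no, bbbb/aabb meet in 0. 3b->1: no, aaabbb/a meet in 1. 3b->2: ok.
All examples now run through 4 states with every (state, symbol) defined. Accept strings end in {0,3}, Reject strings end in {1,2}; accept={0,3}.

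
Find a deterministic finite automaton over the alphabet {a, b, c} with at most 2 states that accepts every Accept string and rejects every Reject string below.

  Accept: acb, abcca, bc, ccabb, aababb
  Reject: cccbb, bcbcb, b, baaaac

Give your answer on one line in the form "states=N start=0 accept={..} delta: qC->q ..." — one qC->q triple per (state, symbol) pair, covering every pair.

Grow the machine one transition at a time. Run the examples from 0; the earliest place one falls off (shortest prefix, ties alphabetical) gets sent to the lowest-numbered state that keeps every Accept/Reject pair distinguishable — a pair clashes when both reach the same state with identical unread suffix — and to a fresh state only if none does.
a: 0a undefined. 0a->0: ok.
b: 0b undefined. 0b->0: no, bc/baaaac meet in 0 with "c" left. Open state 1: 0b->1.
c: 0c undefined. 0c->0: no, acb/b meet in 1. 0c->1: ok.
ba: 1a undefined. 1a->0: ok.
bc: 1c undefined. 1c->0: ok.
acb: 1b undefined. 1b->0: ok.
All examples now run through 2 states with every (state, symbol) defined. Accept strings end in {0}, Reject strings end in {1}; accept={0}.

states=2 start=0 accept={0} delta: 0a->0 0b->1 0c->1 1a->0 1b->0 1c->0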